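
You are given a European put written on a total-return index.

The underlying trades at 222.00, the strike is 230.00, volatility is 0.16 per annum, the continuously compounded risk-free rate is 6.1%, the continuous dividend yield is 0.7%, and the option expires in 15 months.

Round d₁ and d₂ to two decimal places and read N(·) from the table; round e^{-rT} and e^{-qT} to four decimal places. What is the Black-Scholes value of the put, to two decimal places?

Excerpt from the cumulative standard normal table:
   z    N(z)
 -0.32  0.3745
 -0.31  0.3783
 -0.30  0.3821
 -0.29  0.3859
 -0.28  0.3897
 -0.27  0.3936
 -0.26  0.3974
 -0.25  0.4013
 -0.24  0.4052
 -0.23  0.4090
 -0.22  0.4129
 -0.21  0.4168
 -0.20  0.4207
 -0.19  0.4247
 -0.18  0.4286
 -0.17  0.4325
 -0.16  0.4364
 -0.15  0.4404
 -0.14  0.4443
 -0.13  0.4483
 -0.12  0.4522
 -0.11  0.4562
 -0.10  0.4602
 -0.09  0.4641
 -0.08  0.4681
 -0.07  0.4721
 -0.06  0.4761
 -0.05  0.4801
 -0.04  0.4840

σ√T = 0.16·√1.25 = 0.1789
d₁ = [ln(222/230) + (0.061 − 0.007 + 0.16²/2)·1.25] / 0.1789 = [-0.0354 + 0.0835] / 0.1789 = 0.2689 ≈ 0.27
d₂ = d₁ − σ√T = 0.2689 − 0.1789 = 0.0900 ≈ 0.09
e^(−qT) = e^(−0.007·1.25) = 0.9913;  e^(−rT) = e^(−0.061·1.25) = 0.9266
P = 230·0.9266·N(-0.09) − 222·0.9913·N(-0.27) = 230·0.9266·0.4641 − 222·0.9913·0.3936 = 98.9081 − 86.6190 = 12.2891

12.29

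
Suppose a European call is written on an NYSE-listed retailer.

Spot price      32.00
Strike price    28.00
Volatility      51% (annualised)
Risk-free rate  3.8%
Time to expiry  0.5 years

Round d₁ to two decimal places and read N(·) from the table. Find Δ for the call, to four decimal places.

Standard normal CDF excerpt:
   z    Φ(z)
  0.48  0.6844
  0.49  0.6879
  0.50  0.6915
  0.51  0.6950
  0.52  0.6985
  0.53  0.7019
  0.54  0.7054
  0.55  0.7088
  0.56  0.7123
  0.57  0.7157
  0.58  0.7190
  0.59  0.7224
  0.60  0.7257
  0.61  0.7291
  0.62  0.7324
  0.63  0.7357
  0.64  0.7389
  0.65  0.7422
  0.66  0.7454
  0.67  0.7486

σ√T = 0.51 × 0.7071 = 0.3606
d₁ = [ln(32/28) + (0.038 + ½·0.51²)·0.5] / (σ√T) = (0.1335 + 0.0840) / 0.3606 = 0.6033 ⇒ 0.60
N(d₁) = N(0.60) = 0.7257
Δ_call = N(d₁) = 0.7257

0.7257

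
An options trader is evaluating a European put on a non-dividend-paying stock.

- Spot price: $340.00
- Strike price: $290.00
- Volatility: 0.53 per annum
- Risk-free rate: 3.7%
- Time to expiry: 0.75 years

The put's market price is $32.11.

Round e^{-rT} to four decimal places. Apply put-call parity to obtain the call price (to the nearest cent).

exp(−rT) = exp(−0.037·0.75) = 0.9726
Put-call parity: C − P = S − K·e^(−rT) = 340 − 290·0.9726 = 340 − 282.0540 = 57.9460
C = P + (C − P) = 32.11 + (57.9460) = 90.0560

$90.06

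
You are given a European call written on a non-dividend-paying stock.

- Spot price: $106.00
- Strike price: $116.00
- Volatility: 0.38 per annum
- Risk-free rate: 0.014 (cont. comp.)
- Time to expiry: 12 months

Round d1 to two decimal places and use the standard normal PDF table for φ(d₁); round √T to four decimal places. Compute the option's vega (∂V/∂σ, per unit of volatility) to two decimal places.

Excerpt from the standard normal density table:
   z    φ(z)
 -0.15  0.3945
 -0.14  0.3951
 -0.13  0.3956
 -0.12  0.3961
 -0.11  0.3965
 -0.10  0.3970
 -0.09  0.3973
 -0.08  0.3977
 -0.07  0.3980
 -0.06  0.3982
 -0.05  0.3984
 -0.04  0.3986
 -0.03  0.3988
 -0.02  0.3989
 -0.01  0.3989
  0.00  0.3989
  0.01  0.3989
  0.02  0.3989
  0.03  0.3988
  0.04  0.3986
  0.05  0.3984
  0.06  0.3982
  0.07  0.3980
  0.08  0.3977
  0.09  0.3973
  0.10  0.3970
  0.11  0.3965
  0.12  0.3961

42.28

T = 1;  σ√T = 0.3800
d₁ = [ln(106/116) + (0.014 + 0.38²/2)·1] / 0.3800 = [-0.0902 + 0.0862] / 0.3800 = -0.0104 → -0.01
√T = √1 = 1.0000
φ(d₁) = φ(-0.01) = 0.3989
vega = S·φ(d₁)·√T = 106·0.3989·1.0000 = 42.2834
(Call and put vega coincide under Black-Scholes.)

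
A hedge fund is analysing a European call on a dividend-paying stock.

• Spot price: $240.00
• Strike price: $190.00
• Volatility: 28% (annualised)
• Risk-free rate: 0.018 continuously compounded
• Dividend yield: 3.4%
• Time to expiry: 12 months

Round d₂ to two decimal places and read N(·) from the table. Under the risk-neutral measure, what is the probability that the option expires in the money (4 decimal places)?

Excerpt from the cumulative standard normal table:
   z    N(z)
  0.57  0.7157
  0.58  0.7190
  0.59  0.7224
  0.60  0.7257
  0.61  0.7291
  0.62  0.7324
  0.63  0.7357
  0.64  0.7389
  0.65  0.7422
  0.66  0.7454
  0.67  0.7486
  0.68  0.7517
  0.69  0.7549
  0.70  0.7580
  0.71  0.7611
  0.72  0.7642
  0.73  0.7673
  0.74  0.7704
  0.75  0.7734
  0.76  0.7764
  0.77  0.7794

σ√T = 0.28 × 1.0000 = 0.2800
d₁ = [ln(240/190) + (0.018 − 0.034 + 0.28²/2)·1] / 0.2800 = [0.2336 + 0.0232] / 0.2800 = 0.9172 which rounds to 0.92
d₂ = d₁ − σ√T = 0.9172 − 0.2800 = 0.6372 which rounds to 0.64
Pr(exercise) under Q = N(d₂) = 0.7389

0.7389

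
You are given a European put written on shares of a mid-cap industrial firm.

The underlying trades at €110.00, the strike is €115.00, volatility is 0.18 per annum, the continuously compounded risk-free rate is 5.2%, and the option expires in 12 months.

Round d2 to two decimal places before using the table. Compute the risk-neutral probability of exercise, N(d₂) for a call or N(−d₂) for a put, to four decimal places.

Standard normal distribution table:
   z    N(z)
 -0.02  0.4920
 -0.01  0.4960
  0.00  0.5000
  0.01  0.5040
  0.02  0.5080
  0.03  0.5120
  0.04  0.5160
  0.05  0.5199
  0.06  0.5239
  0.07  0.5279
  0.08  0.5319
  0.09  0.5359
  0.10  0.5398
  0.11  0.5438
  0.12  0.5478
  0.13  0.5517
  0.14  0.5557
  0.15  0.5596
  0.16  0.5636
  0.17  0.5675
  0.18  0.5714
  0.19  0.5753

0.5199

σ√T = 0.18 × 1.0000 = 0.1800
d₁ = [ln(110/115) + (0.052 + 0.18²/2)·1] / 0.1800 = [-0.0445 + 0.0682] / 0.1800 = 0.1319 which rounds to 0.13
d₂ = d₁ − σ√T = 0.1319 − 0.1800 = -0.0481 which rounds to -0.05
Risk-neutral Pr[S_T < K] = N(−d₂) = N(0.05) = 0.5199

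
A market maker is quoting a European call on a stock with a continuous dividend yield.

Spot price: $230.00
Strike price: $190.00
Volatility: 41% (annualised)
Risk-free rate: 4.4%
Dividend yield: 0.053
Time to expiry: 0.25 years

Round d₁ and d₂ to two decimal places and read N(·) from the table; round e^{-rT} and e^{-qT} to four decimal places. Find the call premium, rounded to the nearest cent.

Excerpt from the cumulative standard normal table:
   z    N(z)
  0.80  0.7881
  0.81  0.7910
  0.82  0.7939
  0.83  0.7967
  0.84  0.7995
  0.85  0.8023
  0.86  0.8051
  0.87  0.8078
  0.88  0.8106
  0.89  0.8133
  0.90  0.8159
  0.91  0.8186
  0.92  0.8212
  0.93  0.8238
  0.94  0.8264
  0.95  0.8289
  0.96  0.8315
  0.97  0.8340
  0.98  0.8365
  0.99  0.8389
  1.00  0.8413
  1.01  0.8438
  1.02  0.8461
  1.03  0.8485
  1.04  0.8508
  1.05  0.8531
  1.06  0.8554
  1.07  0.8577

$42.84

σ√T = 0.41 × 0.5000 = 0.2050
d₁ = [ln(230/190) + (0.044 − 0.053 + ½·0.41²)·0.25] / (σ√T) = (0.1911 + 0.0188) / 0.2050 = 1.0235 ⇒ 1.02
d₂ = 1.0235 − 0.2050 = 0.8185 ⇒ 0.82
e^(−qT) = e^(−0.053·0.25) = 0.9868;  e^(−rT) = e^(−0.044·0.25) = 0.9891
N(d₁) = N(1.02) = 0.8461;  N(d₂) = N(0.82) = 0.7939
C = 230·0.9868·0.8461 − 190·0.9891·0.7939 = 192.0342 − 149.1968 = 42.8374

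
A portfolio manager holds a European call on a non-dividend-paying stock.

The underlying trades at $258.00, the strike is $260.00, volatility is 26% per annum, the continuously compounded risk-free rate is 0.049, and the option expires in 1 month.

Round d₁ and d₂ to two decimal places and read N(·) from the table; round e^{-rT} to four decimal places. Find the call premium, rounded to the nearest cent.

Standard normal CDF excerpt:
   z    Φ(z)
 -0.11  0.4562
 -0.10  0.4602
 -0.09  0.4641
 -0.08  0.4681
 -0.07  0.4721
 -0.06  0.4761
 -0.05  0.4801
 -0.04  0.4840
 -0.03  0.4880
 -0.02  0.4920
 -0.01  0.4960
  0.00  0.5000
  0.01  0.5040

$7.80

σ√T = 0.26 × 0.2887 = 0.0751
d₁ = [ln(258/260) + (0.049 + 0.26²/2)·0.08333] / 0.0751 = [-0.0077 + 0.0069] / 0.0751 = -0.0110 ⇒ -0.01
d₂ = d₁ − σ√T = -0.0110 − 0.0751 = -0.0860 ⇒ -0.09
e^(−rT) = e^(−0.049·0.08333) = 0.9959
N(d₁) = N(-0.01) = 0.4960;  N(d₂) = N(-0.09) = 0.4641
C = 258·0.4960 − 260·0.9959·0.4641 = 127.9680 − 120.1713 = 7.7967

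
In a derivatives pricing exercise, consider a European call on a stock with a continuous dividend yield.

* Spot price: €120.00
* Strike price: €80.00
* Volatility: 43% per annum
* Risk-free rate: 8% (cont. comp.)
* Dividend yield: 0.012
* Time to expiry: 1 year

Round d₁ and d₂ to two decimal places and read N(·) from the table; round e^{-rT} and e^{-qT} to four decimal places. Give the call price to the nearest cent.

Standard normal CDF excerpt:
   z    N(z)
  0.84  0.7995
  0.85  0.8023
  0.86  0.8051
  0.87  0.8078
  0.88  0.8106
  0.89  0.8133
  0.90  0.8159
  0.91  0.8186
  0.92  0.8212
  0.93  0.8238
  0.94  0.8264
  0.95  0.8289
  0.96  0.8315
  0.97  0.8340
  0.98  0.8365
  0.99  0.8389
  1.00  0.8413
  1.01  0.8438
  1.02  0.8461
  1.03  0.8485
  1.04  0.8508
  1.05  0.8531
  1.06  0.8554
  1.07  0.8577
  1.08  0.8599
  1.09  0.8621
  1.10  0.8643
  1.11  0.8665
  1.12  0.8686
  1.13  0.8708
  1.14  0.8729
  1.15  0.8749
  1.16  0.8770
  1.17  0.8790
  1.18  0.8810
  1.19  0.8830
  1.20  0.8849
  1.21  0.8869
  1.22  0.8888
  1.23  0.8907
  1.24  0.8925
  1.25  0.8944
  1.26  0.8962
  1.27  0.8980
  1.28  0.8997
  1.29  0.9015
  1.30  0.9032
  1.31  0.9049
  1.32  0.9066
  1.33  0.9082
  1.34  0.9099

σ√T = 0.43·√1 = 0.4300
ln(S/K) + (r − q + σ²/2)T = ln(120/80) + (0.08 − 0.012 + 0.43²/2)·1 = 0.4055 + 0.1604 = 0.5659
d₁ = 0.5659 / 0.4300 = 1.3161 → 1.32
d₂ = d₁ − σ√T = 1.3161 − 0.4300 = 0.8861 → 0.89
exp(−qT) = exp(−0.012·1) = 0.9881;  exp(−rT) = exp(−0.08·1) = 0.9231
C = 120·0.9881·N(1.32) − 80·0.9231·N(0.89) = 120·0.9881·0.9066 − 80·0.9231·0.8133 = 107.4974 − 60.0606 = 47.4368

€47.44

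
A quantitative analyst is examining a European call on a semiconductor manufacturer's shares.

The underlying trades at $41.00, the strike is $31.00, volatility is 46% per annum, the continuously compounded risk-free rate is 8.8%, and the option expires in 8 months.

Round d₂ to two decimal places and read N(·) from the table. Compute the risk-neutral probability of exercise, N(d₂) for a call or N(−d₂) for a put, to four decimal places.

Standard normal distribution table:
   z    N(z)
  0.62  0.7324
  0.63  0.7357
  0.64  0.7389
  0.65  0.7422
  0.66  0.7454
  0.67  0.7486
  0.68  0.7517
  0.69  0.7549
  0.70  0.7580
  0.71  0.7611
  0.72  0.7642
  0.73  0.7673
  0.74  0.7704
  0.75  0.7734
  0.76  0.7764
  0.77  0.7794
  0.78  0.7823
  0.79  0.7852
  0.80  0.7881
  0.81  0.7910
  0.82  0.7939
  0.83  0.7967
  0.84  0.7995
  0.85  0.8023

T = 0.6667;  σ√T = 0.3756
d₁ = [ln(41/31) + (0.088 + 0.46²/2)·0.6667] / 0.3756 = [0.2796 + 0.1292] / 0.3756 = 1.0884 ≈ 1.09
d₂ = d₁ − σ√T = 1.0884 − 0.3756 = 0.7128 ≈ 0.71
Risk-neutral Pr[S_T > K] = N(d₂) = N(0.71) = 0.7611

0.7611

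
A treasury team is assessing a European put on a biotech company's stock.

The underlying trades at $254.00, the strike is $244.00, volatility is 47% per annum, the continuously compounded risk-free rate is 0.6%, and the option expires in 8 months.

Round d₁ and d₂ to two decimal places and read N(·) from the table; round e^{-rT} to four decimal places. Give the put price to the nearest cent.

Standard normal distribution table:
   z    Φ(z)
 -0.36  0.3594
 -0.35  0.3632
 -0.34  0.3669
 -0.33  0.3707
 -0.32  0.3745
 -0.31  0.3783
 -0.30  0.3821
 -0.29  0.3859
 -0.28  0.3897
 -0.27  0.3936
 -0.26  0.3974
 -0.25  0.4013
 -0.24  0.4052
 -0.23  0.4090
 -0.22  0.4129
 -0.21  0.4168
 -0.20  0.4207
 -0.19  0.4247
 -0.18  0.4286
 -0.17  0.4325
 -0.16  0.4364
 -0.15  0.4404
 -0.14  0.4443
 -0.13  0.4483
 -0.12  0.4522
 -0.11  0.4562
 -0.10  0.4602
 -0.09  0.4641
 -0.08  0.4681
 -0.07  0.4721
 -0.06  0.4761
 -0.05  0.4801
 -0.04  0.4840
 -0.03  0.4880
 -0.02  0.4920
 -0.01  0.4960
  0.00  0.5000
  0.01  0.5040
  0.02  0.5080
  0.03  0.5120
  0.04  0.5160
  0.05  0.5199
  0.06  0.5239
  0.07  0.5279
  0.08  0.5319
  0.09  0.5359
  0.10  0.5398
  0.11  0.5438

$33.18

σ√T = 0.47·√0.6667 = 0.3838
d₁ = [ln(254/244) + (0.006 + 0.47²/2)·0.6667] / 0.3838 = [0.0402 + 0.0776] / 0.3838 = 0.3070 which rounds to 0.31
d₂ = d₁ − σ√T = 0.3070 − 0.3838 = -0.0768 which rounds to -0.08
e^(−rT) = e^(−0.006·0.6667) = 0.9960
P = 244·0.9960·N(0.08) − 254·N(-0.31) = 244·0.9960·0.5319 − 254·0.3783 = 129.2645 − 96.0882 = 33.1763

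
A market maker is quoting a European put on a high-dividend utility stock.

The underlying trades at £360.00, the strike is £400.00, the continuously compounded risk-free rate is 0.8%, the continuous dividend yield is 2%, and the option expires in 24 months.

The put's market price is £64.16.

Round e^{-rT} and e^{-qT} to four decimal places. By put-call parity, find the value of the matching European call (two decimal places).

e^(−qT) = e^(−0.02·2) = 0.9608;  e^(−rT) = e^(−0.008·2) = 0.9841
Put-call parity: C − P = S·e^(−qT) − K·e^(−rT) = 360·0.9608 − 400·0.9841 = 345.8880 − 393.6400 = -47.7520
C = P + (C − P) = 64.16 + (-47.7520) = 16.4080

£16.41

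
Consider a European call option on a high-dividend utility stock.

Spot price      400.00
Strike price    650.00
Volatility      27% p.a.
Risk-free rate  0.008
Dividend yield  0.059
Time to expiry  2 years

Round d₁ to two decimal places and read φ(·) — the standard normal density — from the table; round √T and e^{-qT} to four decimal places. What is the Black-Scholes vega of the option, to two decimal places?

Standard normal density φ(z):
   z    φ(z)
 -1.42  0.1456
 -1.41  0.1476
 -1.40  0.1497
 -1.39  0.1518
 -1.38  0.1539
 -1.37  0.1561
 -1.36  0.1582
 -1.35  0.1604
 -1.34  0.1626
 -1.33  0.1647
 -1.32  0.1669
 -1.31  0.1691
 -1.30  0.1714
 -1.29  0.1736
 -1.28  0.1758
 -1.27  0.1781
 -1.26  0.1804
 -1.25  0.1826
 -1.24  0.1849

80.64

σ√T = 0.27·√2 = 0.3818
d₁ = [ln(400/650) + (0.008 − 0.059 + 0.27²/2)·2] / 0.3818 = [-0.4855 − 0.0291] / 0.3818 = -1.3477 → -1.35
√T = √2 = 1.4142
φ(d₁) = φ(-1.35) = 0.1604
exp(−qT) = exp(−0.059·2) = 0.8887
vega = S·exp(−qT)·φ(d₁)·√T = 400·0.8887·0.1604·1.4142 = 80.6363
(Call and put vega coincide under Black-Scholes.)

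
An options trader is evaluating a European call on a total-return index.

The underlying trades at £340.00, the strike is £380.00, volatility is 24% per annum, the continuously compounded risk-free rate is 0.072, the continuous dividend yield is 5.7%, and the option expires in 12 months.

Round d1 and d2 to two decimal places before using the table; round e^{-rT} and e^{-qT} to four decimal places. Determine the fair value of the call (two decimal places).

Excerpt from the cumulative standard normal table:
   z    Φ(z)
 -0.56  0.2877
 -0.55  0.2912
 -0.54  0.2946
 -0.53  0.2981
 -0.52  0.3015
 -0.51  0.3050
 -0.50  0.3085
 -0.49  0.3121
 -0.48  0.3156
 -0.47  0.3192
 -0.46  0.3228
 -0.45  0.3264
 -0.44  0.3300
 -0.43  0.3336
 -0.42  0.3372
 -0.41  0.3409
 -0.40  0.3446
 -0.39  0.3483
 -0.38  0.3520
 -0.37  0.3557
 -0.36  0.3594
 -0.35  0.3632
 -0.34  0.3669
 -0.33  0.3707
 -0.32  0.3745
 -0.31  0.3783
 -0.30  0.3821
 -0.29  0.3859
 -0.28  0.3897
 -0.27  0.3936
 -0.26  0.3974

σ√T = 0.24·√1 = 0.2400
ln(S/K) + (r − q + σ²/2)T = ln(340/380) + (0.072 − 0.057 + 0.24²/2)·1 = -0.1112 + 0.0438 = -0.0674
d₁ = -0.0674 / 0.2400 = -0.2809 → -0.28
d₂ = d₁ − σ√T = -0.2809 − 0.2400 = -0.5209 → -0.52
exp(−qT) = exp(−0.057·1) = 0.9446;  exp(−rT) = exp(−0.072·1) = 0.9305
C = 340·0.9446·N(-0.28) − 380·0.9305·N(-0.52) = 340·0.9446·0.3897 − 380·0.9305·0.3015 = 125.1576 − 106.6074 = 18.5502

£18.55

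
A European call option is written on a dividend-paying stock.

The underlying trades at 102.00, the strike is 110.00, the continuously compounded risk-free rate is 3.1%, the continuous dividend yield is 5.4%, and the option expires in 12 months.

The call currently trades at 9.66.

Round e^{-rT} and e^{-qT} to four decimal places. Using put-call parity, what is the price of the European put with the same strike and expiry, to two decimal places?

e^(−qT) = e^(−0.054·1) = 0.9474;  e^(−rT) = e^(−0.031·1) = 0.9695
Put-call parity: C − P = S·e^(−qT) − K·e^(−rT) = 102·0.9474 − 110·0.9695 = 96.6348 − 106.6450 = -10.0102
P = C − (C − P) = 9.66 − (-10.0102) = 19.6702

19.67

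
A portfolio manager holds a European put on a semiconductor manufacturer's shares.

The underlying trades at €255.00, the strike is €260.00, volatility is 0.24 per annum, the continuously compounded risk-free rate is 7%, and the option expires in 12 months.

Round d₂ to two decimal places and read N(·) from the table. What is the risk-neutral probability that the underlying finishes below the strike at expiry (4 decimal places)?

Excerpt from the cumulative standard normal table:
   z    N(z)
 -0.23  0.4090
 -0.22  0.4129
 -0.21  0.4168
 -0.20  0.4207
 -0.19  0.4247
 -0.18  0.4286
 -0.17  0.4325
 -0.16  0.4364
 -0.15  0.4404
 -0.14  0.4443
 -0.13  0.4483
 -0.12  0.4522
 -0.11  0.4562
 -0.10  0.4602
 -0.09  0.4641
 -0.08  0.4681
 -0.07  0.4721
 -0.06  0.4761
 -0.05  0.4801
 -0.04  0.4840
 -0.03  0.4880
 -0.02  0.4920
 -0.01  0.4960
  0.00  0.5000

σ√T = 0.24 × 1.0000 = 0.2400
d₁ = [ln(255/260) + (0.07 + 0.24²/2)·1] / 0.2400 = [-0.0194 + 0.0988] / 0.2400 = 0.3308 ≈ 0.33
d₂ = d₁ − σ√T = 0.3308 − 0.2400 = 0.0908 ≈ 0.09
Pr(exercise) under Q = N(−d₂) = N(-0.09) = 0.4641

0.4641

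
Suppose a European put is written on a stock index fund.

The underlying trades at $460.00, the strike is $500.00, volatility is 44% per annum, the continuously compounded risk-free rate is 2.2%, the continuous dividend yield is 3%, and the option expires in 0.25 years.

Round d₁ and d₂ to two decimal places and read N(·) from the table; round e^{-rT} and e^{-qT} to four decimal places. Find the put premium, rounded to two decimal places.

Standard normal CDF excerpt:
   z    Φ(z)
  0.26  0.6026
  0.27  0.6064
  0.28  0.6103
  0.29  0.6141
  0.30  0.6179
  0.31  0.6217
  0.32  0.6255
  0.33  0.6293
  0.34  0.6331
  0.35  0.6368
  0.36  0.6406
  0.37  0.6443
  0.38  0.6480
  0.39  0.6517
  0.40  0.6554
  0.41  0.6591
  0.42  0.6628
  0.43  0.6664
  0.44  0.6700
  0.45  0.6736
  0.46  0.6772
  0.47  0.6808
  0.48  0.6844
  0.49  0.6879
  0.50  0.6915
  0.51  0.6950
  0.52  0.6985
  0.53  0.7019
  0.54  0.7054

σ√T = 0.44 × 0.5000 = 0.2200
d₁ = [ln(460/500) + (0.022 − 0.03 + 0.44²/2)·0.25] / 0.2200 = [-0.0834 + 0.0222] / 0.2200 = -0.2781 ⇒ -0.28
d₂ = d₁ − σ√T = -0.2781 − 0.2200 = -0.4981 ⇒ -0.50
exp(−qT) = exp(−0.03·0.25) = 0.9925;  exp(−rT) = exp(−0.022·0.25) = 0.9945
P = 500·0.9945·N(0.50) − 460·0.9925·N(0.28) = 500·0.9945·0.6915 − 460·0.9925·0.6103 = 343.8484 − 278.6325 = 65.2159

$65.22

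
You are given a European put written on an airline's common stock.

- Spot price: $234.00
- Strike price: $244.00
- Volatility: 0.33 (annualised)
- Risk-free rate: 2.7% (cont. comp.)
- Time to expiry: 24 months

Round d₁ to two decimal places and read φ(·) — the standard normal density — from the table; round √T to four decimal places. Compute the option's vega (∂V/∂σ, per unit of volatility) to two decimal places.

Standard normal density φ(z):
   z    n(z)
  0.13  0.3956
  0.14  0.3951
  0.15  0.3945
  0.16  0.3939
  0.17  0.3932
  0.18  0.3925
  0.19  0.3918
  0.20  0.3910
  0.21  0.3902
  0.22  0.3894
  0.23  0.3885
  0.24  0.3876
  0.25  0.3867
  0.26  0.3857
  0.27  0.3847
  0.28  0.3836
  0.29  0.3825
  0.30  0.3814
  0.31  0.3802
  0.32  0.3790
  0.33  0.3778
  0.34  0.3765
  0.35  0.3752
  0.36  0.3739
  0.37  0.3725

σ√T = 0.33·√2 = 0.4667
d₁ = [ln(234/244) + (0.027 + 0.33²/2)·2] / 0.4667 = [-0.0418 + 0.1629] / 0.4667 = 0.2594 which rounds to 0.26
√T = √2 = 1.4142
φ(d₁) = φ(0.26) = 0.3857
vega = S·φ(d₁)·√T = 234·0.3857·1.4142 = 127.6369
(Vega is the same for a European call and put with the same parameters.)

127.64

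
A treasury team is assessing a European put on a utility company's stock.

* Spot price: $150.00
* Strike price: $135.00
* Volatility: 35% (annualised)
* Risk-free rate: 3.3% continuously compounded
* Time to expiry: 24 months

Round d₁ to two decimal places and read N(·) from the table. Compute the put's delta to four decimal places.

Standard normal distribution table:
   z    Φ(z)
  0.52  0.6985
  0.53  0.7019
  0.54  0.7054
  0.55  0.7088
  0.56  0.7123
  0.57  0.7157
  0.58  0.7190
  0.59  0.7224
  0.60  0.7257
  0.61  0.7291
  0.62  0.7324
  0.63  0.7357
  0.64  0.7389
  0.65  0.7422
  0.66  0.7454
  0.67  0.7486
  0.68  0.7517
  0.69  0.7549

σ√T = 0.35 × 1.4142 = 0.4950
ln(S/K) + (r + σ²/2)T = ln(150/135) + (0.033 + 0.35²/2)·2 = 0.1054 + 0.1885 = 0.2939
d₁ = 0.2939 / 0.4950 = 0.5937 ⇒ 0.59
N(d₁) = N(0.59) = 0.7224
Δ_put = N(d₁) − 1 = 0.7224 − 1 = -0.2776

-0.2776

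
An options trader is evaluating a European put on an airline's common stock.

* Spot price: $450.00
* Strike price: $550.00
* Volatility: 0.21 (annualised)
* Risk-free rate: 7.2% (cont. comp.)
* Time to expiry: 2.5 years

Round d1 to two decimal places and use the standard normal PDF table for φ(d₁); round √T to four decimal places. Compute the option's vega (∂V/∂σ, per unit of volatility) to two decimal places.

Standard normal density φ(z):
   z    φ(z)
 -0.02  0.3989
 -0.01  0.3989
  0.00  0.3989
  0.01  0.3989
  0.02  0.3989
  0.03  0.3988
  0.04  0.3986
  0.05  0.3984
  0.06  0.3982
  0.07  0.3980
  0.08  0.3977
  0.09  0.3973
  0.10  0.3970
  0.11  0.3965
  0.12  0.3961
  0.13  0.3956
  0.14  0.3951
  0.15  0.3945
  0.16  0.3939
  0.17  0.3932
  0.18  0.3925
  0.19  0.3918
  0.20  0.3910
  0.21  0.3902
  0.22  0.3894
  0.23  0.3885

282.46

T = 2.5;  σ√T = 0.3320
ln(S/K) + (r + σ²/2)T = ln(450/550) + (0.072 + 0.21²/2)·2.5 = -0.2007 + 0.2351 = 0.0345
d₁ = 0.0345 / 0.3320 = 0.1038 ≈ 0.10
√T = √2.5 = 1.5811
φ(d₁) = φ(0.10) = 0.3970
vega = S·φ(d₁)·√T = 450·0.3970·1.5811 = 282.4635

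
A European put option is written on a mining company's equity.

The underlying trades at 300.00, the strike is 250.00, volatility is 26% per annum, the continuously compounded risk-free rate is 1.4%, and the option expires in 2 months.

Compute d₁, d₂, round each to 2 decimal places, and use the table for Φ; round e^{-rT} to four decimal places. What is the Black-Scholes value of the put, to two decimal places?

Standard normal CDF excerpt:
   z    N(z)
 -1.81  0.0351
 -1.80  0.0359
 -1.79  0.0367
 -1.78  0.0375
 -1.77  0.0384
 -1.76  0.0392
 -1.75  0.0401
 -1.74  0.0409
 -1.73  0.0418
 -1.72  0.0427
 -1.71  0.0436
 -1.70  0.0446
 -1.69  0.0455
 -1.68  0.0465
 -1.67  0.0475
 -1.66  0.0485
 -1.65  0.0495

0.34

T = 0.1667;  σ√T = 0.1061
d₁ = [ln(300/250) + (0.014 + 0.26²/2)·0.1667] / 0.1061 = [0.1823 + 0.0080] / 0.1061 = 1.7927 which rounds to 1.79
d₂ = d₁ − σ√T = 1.7927 − 0.1061 = 1.6866 which rounds to 1.69
e^(−rT) = e^(−0.014·0.1667) = 0.9977
N(−d₂) = N(-1.69) = 0.0455;  N(−d₁) = N(-1.79) = 0.0367
P = 250·0.9977·0.0455 − 300·0.0367 = 11.3488 − 11.0100 = 0.3388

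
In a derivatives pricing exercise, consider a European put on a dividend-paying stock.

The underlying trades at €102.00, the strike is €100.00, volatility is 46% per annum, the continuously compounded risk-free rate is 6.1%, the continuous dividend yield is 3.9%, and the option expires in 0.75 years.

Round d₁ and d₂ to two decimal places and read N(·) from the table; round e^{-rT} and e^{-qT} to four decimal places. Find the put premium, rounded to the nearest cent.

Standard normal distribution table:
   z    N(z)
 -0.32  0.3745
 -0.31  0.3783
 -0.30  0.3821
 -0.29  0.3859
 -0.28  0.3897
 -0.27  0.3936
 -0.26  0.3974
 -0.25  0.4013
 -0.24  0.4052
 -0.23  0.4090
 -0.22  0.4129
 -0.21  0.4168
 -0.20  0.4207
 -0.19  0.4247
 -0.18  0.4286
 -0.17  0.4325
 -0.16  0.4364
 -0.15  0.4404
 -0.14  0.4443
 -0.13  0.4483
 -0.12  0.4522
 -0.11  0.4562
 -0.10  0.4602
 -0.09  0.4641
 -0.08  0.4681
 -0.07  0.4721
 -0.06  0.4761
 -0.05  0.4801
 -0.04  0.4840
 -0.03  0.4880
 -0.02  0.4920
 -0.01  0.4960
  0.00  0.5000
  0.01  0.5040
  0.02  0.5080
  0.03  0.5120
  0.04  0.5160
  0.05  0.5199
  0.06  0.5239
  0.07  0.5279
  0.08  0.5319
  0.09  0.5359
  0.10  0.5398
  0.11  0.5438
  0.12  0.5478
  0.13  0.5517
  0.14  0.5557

σ√T = 0.46·√0.75 = 0.3984
d₁ = [ln(102/100) + (0.061 − 0.039 + 0.46²/2)·0.75] / 0.3984 = [0.0198 + 0.0958] / 0.3984 = 0.2903 ⇒ 0.29
d₂ = d₁ − σ√T = 0.2903 − 0.3984 = -0.1081 ⇒ -0.11
exp(−qT) = exp(−0.039·0.75) = 0.9712;  exp(−rT) = exp(−0.061·0.75) = 0.9553
N(−d₂) = N(0.11) = 0.5438;  N(−d₁) = N(-0.29) = 0.3859
P = 100·0.9553·0.5438 − 102·0.9712·0.3859 = 51.9492 − 38.2282 = 13.7210

€13.72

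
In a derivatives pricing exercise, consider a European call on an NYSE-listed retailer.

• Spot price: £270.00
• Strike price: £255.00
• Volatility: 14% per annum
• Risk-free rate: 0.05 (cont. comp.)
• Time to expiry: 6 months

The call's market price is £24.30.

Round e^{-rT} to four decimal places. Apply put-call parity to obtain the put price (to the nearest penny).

exp(−rT) = exp(−0.05·0.5) = 0.9753
Put-call parity: C − P = S − K·e^(−rT) = 270 − 255·0.9753 = 270 − 248.7015 = 21.2985
P = C − (C − P) = 24.30 − (21.2985) = 3.0015

£3.00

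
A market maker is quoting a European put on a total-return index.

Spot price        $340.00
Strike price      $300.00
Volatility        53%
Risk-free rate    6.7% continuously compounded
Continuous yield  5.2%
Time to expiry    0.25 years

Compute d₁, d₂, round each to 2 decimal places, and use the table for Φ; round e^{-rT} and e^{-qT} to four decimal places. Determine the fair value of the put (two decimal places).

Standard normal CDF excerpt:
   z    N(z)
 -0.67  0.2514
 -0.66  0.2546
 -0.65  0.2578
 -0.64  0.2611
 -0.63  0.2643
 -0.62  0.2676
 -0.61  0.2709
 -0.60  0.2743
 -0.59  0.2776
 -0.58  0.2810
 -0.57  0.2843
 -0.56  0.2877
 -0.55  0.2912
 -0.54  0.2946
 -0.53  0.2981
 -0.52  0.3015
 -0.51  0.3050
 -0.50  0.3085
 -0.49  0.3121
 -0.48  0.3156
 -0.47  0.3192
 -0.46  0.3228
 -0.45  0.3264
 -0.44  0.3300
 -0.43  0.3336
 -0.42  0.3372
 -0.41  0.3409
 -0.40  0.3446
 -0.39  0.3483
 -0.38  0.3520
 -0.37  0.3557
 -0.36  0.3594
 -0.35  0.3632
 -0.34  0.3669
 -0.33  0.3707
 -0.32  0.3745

σ√T = 0.53·√0.25 = 0.2650
d₁ = [ln(340/300) + (0.067 − 0.052 + 0.53²/2)·0.25] / 0.2650 = [0.1252 + 0.0389] / 0.2650 = 0.6190 → 0.62
d₂ = d₁ − σ√T = 0.6190 − 0.2650 = 0.3540 → 0.35
exp(−qT) = exp(−0.052·0.25) = 0.9871;  exp(−rT) = exp(−0.067·0.25) = 0.9834
P = 300·0.9834·N(-0.35) − 340·0.9871·N(-0.62) = 300·0.9834·0.3632 − 340·0.9871·0.2676 = 107.1513 − 89.8103 = 17.3410

$17.34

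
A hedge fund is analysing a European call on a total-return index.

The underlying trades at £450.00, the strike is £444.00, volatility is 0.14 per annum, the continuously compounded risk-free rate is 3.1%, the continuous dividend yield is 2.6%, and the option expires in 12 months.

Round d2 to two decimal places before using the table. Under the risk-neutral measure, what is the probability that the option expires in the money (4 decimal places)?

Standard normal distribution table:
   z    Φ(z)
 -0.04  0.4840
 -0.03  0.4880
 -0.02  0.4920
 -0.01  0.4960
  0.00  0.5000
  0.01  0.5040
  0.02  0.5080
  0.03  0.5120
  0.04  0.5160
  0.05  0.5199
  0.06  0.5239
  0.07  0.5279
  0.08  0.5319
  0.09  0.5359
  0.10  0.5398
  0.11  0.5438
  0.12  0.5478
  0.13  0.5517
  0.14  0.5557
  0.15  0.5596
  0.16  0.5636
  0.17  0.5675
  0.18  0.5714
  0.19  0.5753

σ√T = 0.14·√1 = 0.1400
d₁ = [ln(450/444) + (0.031 − 0.026 + 0.14²/2)·1] / 0.1400 = [0.0134 + 0.0148] / 0.1400 = 0.2016 ≈ 0.20
d₂ = d₁ − σ√T = 0.2016 − 0.1400 = 0.0616 ≈ 0.06
Pr(exercise) under Q = N(d₂) = 0.5239

0.5239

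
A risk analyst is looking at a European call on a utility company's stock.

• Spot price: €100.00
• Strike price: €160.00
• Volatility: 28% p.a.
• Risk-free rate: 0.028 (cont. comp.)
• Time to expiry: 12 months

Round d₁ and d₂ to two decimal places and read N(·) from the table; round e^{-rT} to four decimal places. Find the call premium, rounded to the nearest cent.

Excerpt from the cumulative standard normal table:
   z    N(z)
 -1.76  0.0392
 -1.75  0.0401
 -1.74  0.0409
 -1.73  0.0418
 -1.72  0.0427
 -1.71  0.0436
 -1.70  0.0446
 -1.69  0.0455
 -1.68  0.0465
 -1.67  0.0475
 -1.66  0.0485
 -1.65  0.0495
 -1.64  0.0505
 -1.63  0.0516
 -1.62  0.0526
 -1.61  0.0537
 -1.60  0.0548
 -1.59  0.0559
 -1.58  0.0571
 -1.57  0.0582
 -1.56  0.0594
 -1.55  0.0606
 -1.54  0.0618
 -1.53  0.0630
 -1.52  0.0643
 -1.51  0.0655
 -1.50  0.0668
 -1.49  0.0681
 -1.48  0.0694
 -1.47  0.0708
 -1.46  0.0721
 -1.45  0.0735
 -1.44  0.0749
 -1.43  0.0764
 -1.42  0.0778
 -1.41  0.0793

€0.85

σ√T = 0.28·√1 = 0.2800
d₁ = [ln(100/160) + (0.028 + ½·0.28²)·1] / (σ√T) = (-0.4700 + 0.0672) / 0.2800 = -1.4386 → -1.44
d₂ = -1.4386 − 0.2800 = -1.7186 → -1.72
e^(−rT) = e^(−0.028·1) = 0.9724
N(d₁) = N(-1.44) = 0.0749;  N(d₂) = N(-1.72) = 0.0427
C = 100·0.0749 − 160·0.9724·0.0427 = 7.4900 − 6.6434 = 0.8466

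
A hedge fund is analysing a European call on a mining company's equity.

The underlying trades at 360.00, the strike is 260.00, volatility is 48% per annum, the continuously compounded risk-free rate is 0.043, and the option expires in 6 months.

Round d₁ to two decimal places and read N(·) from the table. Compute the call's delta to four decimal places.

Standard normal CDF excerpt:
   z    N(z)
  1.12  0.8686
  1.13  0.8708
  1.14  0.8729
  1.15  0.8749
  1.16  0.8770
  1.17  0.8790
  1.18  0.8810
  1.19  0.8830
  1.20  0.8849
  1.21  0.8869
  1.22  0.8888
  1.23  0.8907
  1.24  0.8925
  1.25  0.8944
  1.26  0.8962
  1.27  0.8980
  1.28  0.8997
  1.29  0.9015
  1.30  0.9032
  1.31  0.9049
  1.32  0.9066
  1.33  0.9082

0.8830

σ√T = 0.48 × 0.7071 = 0.3394
d₁ = [ln(360/260) + (0.043 + ½·0.48²)·0.5] / (σ√T) = (0.3254 + 0.0791) / 0.3394 = 1.1918 ⇒ 1.19
N(d₁) = N(1.19) = 0.8830
Δ_call = N(d₁) = 0.8830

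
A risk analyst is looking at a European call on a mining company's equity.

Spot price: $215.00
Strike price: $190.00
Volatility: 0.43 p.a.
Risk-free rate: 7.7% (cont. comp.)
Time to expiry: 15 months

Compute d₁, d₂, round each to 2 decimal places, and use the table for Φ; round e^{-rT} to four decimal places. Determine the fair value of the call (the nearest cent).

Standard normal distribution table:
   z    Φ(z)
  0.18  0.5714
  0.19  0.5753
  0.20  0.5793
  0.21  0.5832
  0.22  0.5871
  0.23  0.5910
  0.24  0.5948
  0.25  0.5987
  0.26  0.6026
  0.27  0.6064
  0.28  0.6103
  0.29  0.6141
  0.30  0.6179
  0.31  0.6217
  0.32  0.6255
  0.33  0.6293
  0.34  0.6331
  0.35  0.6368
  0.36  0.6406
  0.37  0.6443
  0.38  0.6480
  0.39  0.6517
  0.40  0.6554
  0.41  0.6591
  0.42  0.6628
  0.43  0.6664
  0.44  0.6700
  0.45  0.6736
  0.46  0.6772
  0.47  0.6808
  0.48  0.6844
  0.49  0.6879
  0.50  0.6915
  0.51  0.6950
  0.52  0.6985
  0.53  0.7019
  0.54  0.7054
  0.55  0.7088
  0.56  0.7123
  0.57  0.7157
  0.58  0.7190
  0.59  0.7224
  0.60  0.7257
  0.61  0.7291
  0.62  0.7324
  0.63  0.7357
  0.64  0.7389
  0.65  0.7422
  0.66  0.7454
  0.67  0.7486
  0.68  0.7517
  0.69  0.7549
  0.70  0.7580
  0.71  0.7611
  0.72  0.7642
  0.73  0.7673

$61.66

T = 1.25;  σ√T = 0.4808
d₁ = [ln(215/190) + (0.077 + ½·0.43²)·1.25] / (σ√T) = (0.1236 + 0.2118) / 0.4808 = 0.6977 → 0.70
d₂ = 0.6977 − 0.4808 = 0.2170 → 0.22
e^(−rT) = e^(−0.077·1.25) = 0.9082
N(d₁) = N(0.70) = 0.7580;  N(d₂) = N(0.22) = 0.5871
C = 215·0.7580 − 190·0.9082·0.5871 = 162.9700 − 101.3088 = 61.6612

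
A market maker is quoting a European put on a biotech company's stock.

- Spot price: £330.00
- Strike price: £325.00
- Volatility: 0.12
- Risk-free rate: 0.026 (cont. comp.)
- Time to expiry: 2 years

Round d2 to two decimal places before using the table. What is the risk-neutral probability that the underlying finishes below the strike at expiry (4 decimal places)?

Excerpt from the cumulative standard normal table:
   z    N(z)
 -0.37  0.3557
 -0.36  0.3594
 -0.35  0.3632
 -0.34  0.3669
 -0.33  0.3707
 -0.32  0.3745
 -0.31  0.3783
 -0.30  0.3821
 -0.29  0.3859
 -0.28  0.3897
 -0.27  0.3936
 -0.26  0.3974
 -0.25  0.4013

0.3783

σ√T = 0.12 × 1.4142 = 0.1697
d₁ = [ln(330/325) + (0.026 + 0.12²/2)·2] / 0.1697 = [0.0153 + 0.0664] / 0.1697 = 0.4812 which rounds to 0.48
d₂ = d₁ − σ√T = 0.4812 − 0.1697 = 0.3115 which rounds to 0.31
Pr(exercise) under Q = N(−d₂) = N(-0.31) = 0.3783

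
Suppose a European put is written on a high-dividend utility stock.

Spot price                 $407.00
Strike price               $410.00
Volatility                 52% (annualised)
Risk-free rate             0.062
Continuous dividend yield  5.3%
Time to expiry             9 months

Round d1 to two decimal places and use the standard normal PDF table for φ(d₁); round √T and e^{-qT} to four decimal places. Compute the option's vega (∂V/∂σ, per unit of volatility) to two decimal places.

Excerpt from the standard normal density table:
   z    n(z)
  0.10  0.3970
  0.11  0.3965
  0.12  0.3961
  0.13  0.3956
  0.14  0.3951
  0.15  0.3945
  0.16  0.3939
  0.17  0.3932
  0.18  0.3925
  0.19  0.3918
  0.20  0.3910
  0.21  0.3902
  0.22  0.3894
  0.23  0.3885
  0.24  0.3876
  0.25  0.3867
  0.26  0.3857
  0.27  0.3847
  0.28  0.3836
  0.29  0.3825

T = 0.75;  σ√T = 0.4503
ln(S/K) + (r − q + σ²/2)T = ln(407/410) + (0.062 − 0.053 + 0.52²/2)·0.75 = -0.0073 + 0.1082 = 0.1008
d₁ = 0.1008 / 0.4503 = 0.2238 ≈ 0.22
√T = √0.75 = 0.8660
φ(d₁) = φ(0.22) = 0.3894
e^(−qT) = e^(−0.053·0.75) = 0.9610
vega = S·e^(−qT)·φ(d₁)·√T = 407·0.9610·0.3894·0.8660 = 131.8960

131.90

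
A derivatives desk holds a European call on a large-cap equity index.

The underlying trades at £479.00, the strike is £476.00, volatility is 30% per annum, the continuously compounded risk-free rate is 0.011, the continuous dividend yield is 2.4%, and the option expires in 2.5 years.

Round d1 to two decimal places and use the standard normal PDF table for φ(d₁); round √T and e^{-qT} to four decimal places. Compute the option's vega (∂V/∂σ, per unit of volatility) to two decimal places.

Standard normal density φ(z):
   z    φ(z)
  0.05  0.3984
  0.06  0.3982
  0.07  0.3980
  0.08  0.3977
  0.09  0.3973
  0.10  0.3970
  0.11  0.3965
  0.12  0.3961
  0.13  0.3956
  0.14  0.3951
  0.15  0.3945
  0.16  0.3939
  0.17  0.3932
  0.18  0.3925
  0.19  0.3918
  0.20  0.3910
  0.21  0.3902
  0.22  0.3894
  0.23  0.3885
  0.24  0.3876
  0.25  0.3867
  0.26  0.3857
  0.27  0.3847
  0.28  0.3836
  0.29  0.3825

279.96

σ√T = 0.3·√2.5 = 0.4743
ln(S/K) + (r − q + σ²/2)T = ln(479/476) + (0.011 − 0.024 + 0.3²/2)·2.5 = 0.0063 + 0.0800 = 0.0863
d₁ = 0.0863 / 0.4743 = 0.1819 which rounds to 0.18
√T = √2.5 = 1.5811
φ(d₁) = φ(0.18) = 0.3925
e^(−qT) = e^(−0.024·2.5) = 0.9418
vega = S·e^(−qT)·φ(d₁)·√T = 479·0.9418·0.3925·1.5811 = 279.9582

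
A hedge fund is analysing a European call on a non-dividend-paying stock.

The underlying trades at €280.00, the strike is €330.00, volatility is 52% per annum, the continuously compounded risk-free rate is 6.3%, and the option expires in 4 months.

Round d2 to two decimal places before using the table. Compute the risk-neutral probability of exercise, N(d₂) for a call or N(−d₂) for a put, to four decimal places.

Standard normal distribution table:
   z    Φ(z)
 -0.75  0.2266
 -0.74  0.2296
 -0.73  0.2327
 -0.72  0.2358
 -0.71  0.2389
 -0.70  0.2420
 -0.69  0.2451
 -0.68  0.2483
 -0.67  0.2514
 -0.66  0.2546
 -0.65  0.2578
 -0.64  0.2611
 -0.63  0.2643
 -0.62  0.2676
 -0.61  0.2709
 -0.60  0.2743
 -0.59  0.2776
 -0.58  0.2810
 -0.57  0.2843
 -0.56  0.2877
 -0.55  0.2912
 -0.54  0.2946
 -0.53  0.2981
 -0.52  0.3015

0.2643

σ√T = 0.52·√0.3333 = 0.3002
ln(S/K) + (r + σ²/2)T = ln(280/330) + (0.063 + 0.52²/2)·0.3333 = -0.1643 + 0.0661 = -0.0982
d₁ = -0.0982 / 0.3002 = -0.3272 → -0.33
d₂ = d₁ − σ√T = -0.3272 − 0.3002 = -0.6274 → -0.63
Pr(exercise) under Q = N(d₂) = 0.2643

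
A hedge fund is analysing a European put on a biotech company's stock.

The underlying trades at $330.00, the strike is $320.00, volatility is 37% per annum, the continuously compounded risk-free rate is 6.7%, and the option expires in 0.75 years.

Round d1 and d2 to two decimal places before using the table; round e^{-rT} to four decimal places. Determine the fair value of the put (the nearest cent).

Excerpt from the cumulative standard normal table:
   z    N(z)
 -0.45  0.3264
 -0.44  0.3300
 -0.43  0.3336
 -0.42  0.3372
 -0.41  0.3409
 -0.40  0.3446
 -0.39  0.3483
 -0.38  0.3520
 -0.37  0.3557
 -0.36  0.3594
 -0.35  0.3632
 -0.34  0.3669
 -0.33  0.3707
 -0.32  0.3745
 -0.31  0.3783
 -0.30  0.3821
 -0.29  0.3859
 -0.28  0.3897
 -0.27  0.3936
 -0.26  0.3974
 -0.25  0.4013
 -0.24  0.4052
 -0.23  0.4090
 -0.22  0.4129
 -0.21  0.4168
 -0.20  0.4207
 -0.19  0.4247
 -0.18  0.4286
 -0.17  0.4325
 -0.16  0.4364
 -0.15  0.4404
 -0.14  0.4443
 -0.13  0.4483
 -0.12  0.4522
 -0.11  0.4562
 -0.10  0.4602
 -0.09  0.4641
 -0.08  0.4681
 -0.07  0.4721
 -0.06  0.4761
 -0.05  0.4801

$28.74

σ√T = 0.37 × 0.8660 = 0.3204
d₁ = [ln(330/320) + (0.067 + ½·0.37²)·0.75] / (σ√T) = (0.0308 + 0.1016) / 0.3204 = 0.4131 → 0.41
d₂ = 0.4131 − 0.3204 = 0.0926 → 0.09
e^(−rT) = e^(−0.067·0.75) = 0.9510
N(−d₂) = N(-0.09) = 0.4641;  N(−d₁) = N(-0.41) = 0.3409
P = 320·0.9510·0.4641 − 330·0.3409 = 141.2349 − 112.4970 = 28.7379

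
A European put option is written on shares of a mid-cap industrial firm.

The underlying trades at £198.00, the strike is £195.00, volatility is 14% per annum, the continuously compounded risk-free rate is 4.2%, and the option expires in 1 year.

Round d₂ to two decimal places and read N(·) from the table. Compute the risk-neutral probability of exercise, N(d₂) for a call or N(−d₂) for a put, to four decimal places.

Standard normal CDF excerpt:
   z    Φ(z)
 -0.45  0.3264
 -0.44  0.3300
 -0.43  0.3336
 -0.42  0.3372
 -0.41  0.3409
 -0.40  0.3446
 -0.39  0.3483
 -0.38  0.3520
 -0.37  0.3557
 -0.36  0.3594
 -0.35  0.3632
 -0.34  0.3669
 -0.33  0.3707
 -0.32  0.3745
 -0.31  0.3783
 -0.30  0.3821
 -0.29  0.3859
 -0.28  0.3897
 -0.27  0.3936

0.3669

σ√T = 0.14 × 1.0000 = 0.1400
ln(S/K) + (r + σ²/2)T = ln(198/195) + (0.042 + 0.14²/2)·1 = 0.0153 + 0.0518 = 0.0671
d₁ = 0.0671 / 0.1400 = 0.4791 which rounds to 0.48
d₂ = d₁ − σ√T = 0.4791 − 0.1400 = 0.3391 which rounds to 0.34
Pr(exercise) under Q = N(−d₂) = N(-0.34) = 0.3669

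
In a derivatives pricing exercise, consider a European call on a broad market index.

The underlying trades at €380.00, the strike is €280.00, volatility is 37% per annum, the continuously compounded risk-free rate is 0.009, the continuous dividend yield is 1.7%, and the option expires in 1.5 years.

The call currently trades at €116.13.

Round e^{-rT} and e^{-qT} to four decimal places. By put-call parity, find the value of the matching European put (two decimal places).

€21.95

exp(−qT) = exp(−0.017·1.5) = 0.9748;  exp(−rT) = exp(−0.009·1.5) = 0.9866
Put-call parity: C − P = S·e^(−qT) − K·e^(−rT) = 380·0.9748 − 280·0.9866 = 370.4240 − 276.2480 = 94.1760
P = C − (C − P) = 116.13 − (94.1760) = 21.9540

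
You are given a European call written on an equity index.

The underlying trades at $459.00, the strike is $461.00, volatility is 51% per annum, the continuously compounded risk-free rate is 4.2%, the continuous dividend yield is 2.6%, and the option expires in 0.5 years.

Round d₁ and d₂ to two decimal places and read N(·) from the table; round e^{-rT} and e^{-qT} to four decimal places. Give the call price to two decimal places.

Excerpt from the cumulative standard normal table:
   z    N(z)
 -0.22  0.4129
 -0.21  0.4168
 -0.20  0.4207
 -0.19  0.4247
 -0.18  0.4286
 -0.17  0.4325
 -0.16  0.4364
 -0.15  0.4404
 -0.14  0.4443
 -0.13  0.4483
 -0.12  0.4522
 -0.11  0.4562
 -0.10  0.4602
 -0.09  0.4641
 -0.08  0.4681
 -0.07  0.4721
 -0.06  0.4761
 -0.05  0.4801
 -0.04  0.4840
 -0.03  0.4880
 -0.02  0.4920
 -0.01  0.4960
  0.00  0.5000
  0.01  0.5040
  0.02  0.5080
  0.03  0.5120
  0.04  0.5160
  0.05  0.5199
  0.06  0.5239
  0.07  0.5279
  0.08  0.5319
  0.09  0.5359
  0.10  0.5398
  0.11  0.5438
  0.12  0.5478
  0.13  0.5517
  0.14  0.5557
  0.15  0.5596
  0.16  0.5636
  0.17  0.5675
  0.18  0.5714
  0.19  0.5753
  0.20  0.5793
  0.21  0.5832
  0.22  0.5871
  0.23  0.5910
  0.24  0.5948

σ√T = 0.51 × 0.7071 = 0.3606
d₁ = [ln(459/461) + (0.042 − 0.026 + ½·0.51²)·0.5] / (σ√T) = (-0.0043 + 0.0730) / 0.3606 = 0.1904 which rounds to 0.19
d₂ = 0.1904 − 0.3606 = -0.1702 which rounds to -0.17
exp(−qT) = exp(−0.026·0.5) = 0.9871;  exp(−rT) = exp(−0.042·0.5) = 0.9792
N(d₁) = N(0.19) = 0.5753;  N(d₂) = N(-0.17) = 0.4325
C = 459·0.9871·0.5753 − 461·0.9792·0.4325 = 260.6563 − 195.2353 = 65.4209

$65.42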